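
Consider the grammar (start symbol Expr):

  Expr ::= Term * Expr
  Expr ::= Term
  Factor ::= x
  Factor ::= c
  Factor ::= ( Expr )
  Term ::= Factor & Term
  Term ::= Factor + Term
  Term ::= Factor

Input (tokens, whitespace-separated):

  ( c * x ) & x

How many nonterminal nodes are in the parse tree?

11

[Expr [Term [Factor ( [Expr [Term [Factor c]] * [Expr [Term [Factor x]]]] )] & [Term [Factor x]]]]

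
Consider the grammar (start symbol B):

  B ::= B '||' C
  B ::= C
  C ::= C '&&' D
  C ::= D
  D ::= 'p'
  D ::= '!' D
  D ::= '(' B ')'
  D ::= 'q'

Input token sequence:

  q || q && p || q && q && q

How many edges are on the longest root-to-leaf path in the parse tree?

5

[B [B [B [C [D q]]] || [C [C [D q]] && [D p]]] || [C [C [C [D q]] && [D q]] && [D q]]]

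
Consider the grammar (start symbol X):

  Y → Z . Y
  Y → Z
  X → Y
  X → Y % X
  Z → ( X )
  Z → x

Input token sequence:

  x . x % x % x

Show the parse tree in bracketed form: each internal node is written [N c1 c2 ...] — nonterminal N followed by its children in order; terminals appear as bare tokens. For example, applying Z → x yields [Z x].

X
Y % X
Z . Y % X
x . Y % X
x . Z % X
x . x % X
x . x % Y % X
x . x % Z % X
x . x % x % X
x . x % x % Y
x . x % x % Z
x . x % x % x

[X [Y [Z x] . [Y [Z x]]] % [X [Y [Z x]] % [X [Y [Z x]]]]]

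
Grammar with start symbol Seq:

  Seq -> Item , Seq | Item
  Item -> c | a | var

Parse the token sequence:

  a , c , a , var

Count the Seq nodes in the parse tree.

[Seq [Item a] , [Seq [Item c] , [Seq [Item a] , [Seq [Item var]]]]]

4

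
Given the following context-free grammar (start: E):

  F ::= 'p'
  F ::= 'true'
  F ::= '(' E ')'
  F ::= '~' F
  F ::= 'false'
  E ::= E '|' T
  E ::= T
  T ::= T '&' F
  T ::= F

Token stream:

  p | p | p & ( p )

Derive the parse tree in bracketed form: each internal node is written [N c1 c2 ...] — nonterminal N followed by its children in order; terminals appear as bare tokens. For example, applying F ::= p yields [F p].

E
E | T
E | T | T
T | T | T
F | T | T
p | T | T
p | F | T
p | p | T
p | p | T & F
p | p | F & F
p | p | p & F
p | p | p & ( E )
p | p | p & ( T )
p | p | p & ( F )
p | p | p & ( p )

[E [E [E [T [F p]]] | [T [F p]]] | [T [T [F p]] & [F ( [E [T [F p]]] )]]]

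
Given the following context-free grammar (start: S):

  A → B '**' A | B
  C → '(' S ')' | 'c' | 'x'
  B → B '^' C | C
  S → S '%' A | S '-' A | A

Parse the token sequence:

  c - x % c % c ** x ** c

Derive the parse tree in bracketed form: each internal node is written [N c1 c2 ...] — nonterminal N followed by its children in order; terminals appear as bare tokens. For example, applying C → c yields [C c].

S
S % A
S % A % A
S - A % A % A
A - A % A % A
B - A % A % A
C - A % A % A
c - A % A % A
c - B % A % A
c - C % A % A
c - x % A % A
c - x % B % A
c - x % C % A
c - x % c % A
c - x % c % B ** A
c - x % c % C ** A
c - x % c % c ** A
c - x % c % c ** B ** A
c - x % c % c ** C ** A
c - x % c % c ** x ** A
c - x % c % c ** x ** B
c - x % c % c ** x ** C
c - x % c % c ** x ** c

[S [S [S [S [A [B [C c]]]] - [A [B [C x]]]] % [A [B [C c]]]] % [A [B [C c]] ** [A [B [C x]] ** [A [B [C c]]]]]]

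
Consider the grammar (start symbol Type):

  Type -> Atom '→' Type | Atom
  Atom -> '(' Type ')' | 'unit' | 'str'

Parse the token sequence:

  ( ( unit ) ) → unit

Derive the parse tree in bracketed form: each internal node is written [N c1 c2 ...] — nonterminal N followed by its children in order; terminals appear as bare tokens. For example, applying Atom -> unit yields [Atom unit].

[Type [Atom ( [Type [Atom ( [Type [Atom unit]] )]] )] → [Type [Atom unit]]]

Type
Atom → Type
( Type ) → Type
( Atom ) → Type
( ( Type ) ) → Type
( ( Atom ) ) → Type
( ( unit ) ) → Type
( ( unit ) ) → Atom
( ( unit ) ) → unit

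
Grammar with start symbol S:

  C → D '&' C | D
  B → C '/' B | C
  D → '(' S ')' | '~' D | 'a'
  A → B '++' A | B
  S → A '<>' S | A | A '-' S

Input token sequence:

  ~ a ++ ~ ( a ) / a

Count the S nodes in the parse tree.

2

[S [A [B [C [D ~ [D a]]]] ++ [A [B [C [D ~ [D ( [S [A [B [C [D a]]]]] )]]] / [B [C [D a]]]]]]]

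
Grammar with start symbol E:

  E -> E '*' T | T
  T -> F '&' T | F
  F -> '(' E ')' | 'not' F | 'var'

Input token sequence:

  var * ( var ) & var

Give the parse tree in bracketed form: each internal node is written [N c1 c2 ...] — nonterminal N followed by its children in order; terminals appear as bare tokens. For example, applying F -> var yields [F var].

E
E * T
T * T
F * T
var * T
var * F & T
var * ( E ) & T
var * ( T ) & T
var * ( F ) & T
var * ( var ) & T
var * ( var ) & F
var * ( var ) & var

[E [E [T [F var]]] * [T [F ( [E [T [F var]]] )] & [T [F var]]]]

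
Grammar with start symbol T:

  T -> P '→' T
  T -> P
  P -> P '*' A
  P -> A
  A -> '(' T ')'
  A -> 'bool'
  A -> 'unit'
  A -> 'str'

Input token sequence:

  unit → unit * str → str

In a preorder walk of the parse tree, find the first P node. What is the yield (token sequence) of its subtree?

unit

[T [P [A unit]] → [T [P [P [A unit]] * [A str]] → [T [P [A str]]]]]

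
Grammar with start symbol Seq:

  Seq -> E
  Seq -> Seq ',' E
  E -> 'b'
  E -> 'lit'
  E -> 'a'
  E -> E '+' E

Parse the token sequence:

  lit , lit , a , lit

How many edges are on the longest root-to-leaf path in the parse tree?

[Seq [Seq [Seq [Seq [E lit]] , [E lit]] , [E a]] , [E lit]]

5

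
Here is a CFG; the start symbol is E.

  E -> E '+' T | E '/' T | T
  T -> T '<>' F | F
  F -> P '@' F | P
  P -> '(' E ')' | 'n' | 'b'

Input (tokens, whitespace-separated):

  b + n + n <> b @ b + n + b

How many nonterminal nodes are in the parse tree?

[E [E [E [E [E [T [F [P b]]]] + [T [F [P n]]]] + [T [T [F [P n]]] <> [F [P b] @ [F [P b]]]]] + [T [F [P n]]]] + [T [F [P b]]]]

25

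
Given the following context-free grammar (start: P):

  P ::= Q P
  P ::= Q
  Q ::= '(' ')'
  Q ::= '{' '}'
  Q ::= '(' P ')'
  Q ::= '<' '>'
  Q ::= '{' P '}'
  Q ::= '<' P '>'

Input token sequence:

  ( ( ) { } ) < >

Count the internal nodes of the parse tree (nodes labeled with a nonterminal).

[P [Q ( [P [Q ( )] [P [Q { }]]] )] [P [Q < >]]]

8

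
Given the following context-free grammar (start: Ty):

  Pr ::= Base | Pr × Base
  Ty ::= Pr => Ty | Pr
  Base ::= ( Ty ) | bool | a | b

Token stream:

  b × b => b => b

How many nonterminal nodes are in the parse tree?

11

[Ty [Pr [Pr [Base b]] × [Base b]] => [Ty [Pr [Base b]] => [Ty [Pr [Base b]]]]]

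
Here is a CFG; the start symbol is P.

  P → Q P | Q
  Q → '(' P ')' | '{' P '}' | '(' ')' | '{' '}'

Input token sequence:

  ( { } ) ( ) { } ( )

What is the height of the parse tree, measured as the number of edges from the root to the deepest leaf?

5

[P [Q ( [P [Q { }]] )] [P [Q ( )] [P [Q { }] [P [Q ( )]]]]]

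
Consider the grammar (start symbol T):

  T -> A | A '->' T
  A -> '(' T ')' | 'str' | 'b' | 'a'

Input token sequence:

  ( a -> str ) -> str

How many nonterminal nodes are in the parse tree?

[T [A ( [T [A a] -> [T [A str]]] )] -> [T [A str]]]

8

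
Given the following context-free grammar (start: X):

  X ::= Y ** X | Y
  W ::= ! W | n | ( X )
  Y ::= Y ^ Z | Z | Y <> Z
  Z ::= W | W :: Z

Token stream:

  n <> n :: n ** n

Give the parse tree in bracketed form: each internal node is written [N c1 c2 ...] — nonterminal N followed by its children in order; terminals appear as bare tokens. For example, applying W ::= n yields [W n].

[X [Y [Y [Z [W n]]] <> [Z [W n] :: [Z [W n]]]] ** [X [Y [Z [W n]]]]]

X
Y ** X
Y <> Z ** X
Z <> Z ** X
W <> Z ** X
n <> Z ** X
n <> W :: Z ** X
n <> n :: Z ** X
n <> n :: W ** X
n <> n :: n ** X
n <> n :: n ** Y
n <> n :: n ** Z
n <> n :: n ** W
n <> n :: n ** n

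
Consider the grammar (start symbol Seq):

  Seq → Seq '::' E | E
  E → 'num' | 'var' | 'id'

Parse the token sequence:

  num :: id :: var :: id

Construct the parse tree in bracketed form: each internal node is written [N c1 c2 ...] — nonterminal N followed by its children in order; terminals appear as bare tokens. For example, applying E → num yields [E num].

[Seq [Seq [Seq [Seq [E num]] :: [E id]] :: [E var]] :: [E id]]

Seq
Seq :: E
Seq :: E :: E
Seq :: E :: E :: E
E :: E :: E :: E
num :: E :: E :: E
num :: id :: E :: E
num :: id :: var :: E
num :: id :: var :: id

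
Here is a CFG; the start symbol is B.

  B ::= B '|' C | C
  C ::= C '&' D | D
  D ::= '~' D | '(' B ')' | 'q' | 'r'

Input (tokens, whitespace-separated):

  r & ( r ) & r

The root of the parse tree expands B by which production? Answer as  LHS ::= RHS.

B ::= C

[B [C [C [C [D r]] & [D ( [B [C [D r]]] )]] & [D r]]]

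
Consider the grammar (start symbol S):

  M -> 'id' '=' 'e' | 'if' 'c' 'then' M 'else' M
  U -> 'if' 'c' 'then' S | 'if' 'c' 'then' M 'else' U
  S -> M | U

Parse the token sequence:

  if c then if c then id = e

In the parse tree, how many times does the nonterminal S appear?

3

[S [U if c then [S [U if c then [S [M id = e]]]]]]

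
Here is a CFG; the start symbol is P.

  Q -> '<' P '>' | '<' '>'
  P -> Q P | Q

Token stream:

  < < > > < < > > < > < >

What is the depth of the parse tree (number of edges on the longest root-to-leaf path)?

5

[P [Q < [P [Q < >]] >] [P [Q < [P [Q < >]] >] [P [Q < >] [P [Q < >]]]]]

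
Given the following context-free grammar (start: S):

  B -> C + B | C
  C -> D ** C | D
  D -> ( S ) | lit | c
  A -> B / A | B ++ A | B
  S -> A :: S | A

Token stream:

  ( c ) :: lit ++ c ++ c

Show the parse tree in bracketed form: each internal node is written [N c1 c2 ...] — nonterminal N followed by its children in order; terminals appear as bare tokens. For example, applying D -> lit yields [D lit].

[S [A [B [C [D ( [S [A [B [C [D c]]]]] )]]]] :: [S [A [B [C [D lit]]] ++ [A [B [C [D c]]] ++ [A [B [C [D c]]]]]]]]

S
A :: S
B :: S
C :: S
D :: S
( S ) :: S
( A ) :: S
( B ) :: S
( C ) :: S
( D ) :: S
( c ) :: S
( c ) :: A
( c ) :: B ++ A
( c ) :: C ++ A
( c ) :: D ++ A
( c ) :: lit ++ A
( c ) :: lit ++ B ++ A
( c ) :: lit ++ C ++ A
( c ) :: lit ++ D ++ A
( c ) :: lit ++ c ++ A
( c ) :: lit ++ c ++ B
( c ) :: lit ++ c ++ C
( c ) :: lit ++ c ++ D
( c ) :: lit ++ c ++ c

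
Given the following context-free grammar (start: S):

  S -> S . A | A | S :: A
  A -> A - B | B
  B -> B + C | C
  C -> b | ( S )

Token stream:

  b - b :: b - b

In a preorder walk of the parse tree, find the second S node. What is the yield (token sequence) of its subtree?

[S [S [A [A [B [C b]]] - [B [C b]]]] :: [A [A [B [C b]]] - [B [C b]]]]

b - b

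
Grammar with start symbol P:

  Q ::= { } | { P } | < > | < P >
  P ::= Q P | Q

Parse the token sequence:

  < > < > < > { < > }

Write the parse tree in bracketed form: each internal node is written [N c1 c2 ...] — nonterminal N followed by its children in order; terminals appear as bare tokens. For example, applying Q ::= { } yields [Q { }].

[P [Q < >] [P [Q < >] [P [Q < >] [P [Q { [P [Q < >]] }]]]]]

P
Q P
< > P
< > Q P
< > < > P
< > < > Q P
< > < > < > P
< > < > < > Q
< > < > < > { P }
< > < > < > { Q }
< > < > < > { < > }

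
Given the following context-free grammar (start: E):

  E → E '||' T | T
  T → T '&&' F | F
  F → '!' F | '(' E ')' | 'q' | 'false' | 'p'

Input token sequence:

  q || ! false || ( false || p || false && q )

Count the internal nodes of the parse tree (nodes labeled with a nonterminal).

21

[E [E [E [T [F q]]] || [T [F ! [F false]]]] || [T [F ( [E [E [E [T [F false]]] || [T [F p]]] || [T [T [F false]] && [F q]]] )]]]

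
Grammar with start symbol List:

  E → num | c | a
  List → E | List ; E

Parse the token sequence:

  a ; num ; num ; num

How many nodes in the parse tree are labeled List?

[List [List [List [List [E a]] ; [E num]] ; [E num]] ; [E num]]

4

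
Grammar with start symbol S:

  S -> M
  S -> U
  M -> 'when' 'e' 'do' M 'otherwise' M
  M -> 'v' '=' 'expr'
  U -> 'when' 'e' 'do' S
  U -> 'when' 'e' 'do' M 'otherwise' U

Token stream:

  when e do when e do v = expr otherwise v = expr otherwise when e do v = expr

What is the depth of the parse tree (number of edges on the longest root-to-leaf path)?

[S [U when e do [M when e do [M v = expr] otherwise [M v = expr]] otherwise [U when e do [S [M v = expr]]]]]

5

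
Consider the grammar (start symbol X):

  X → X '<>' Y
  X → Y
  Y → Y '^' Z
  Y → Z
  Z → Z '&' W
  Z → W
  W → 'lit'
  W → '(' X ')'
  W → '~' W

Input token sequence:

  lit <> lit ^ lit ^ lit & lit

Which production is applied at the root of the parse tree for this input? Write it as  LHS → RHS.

[X [X [Y [Z [W lit]]]] <> [Y [Y [Y [Z [W lit]]] ^ [Z [W lit]]] ^ [Z [Z [W lit]] & [W lit]]]]

X → X '<>' Y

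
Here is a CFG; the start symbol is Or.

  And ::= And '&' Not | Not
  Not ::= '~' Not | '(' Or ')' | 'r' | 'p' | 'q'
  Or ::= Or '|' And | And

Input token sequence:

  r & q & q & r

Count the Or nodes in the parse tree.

[Or [And [And [And [And [Not r]] & [Not q]] & [Not q]] & [Not r]]]

1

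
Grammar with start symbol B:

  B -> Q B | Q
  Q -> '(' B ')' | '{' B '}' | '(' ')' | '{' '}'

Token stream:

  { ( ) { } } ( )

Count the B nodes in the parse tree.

[B [Q { [B [Q ( )] [B [Q { }]]] }] [B [Q ( )]]]

4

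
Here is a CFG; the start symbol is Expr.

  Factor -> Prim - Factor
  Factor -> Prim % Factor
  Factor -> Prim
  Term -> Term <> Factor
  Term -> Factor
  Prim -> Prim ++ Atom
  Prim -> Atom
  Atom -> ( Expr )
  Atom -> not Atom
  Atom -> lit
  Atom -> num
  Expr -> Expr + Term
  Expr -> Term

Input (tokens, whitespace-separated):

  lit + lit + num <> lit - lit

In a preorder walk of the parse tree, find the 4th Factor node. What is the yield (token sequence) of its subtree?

lit - lit

[Expr [Expr [Expr [Term [Factor [Prim [Atom lit]]]]] + [Term [Factor [Prim [Atom lit]]]]] + [Term [Term [Factor [Prim [Atom num]]]] <> [Factor [Prim [Atom lit]] - [Factor [Prim [Atom lit]]]]]]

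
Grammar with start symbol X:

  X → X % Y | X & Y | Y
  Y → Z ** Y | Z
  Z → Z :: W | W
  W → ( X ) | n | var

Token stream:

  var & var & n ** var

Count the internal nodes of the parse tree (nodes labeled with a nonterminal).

[X [X [X [Y [Z [W var]]]] & [Y [Z [W var]]]] & [Y [Z [W n]] ** [Y [Z [W var]]]]]

15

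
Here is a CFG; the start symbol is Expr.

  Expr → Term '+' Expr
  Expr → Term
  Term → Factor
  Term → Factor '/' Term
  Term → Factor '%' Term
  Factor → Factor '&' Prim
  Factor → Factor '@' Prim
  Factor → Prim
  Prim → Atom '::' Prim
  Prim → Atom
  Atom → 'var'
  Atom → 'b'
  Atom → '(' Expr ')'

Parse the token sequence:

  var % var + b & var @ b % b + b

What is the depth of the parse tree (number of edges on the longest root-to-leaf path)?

[Expr [Term [Factor [Prim [Atom var]]] % [Term [Factor [Prim [Atom var]]]]] + [Expr [Term [Factor [Factor [Factor [Prim [Atom b]]] & [Prim [Atom var]]] @ [Prim [Atom b]]] % [Term [Factor [Prim [Atom b]]]]] + [Expr [Term [Factor [Prim [Atom b]]]]]]]

8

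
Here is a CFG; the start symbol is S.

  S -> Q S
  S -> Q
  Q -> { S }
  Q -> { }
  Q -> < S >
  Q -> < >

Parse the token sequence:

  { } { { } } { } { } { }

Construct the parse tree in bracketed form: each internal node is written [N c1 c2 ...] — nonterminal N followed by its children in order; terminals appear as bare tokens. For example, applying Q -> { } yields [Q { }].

S
Q S
{ } S
{ } Q S
{ } { S } S
{ } { Q } S
{ } { { } } S
{ } { { } } Q S
{ } { { } } { } S
{ } { { } } { } Q S
{ } { { } } { } { } S
{ } { { } } { } { } Q
{ } { { } } { } { } { }

[S [Q { }] [S [Q { [S [Q { }]] }] [S [Q { }] [S [Q { }] [S [Q { }]]]]]]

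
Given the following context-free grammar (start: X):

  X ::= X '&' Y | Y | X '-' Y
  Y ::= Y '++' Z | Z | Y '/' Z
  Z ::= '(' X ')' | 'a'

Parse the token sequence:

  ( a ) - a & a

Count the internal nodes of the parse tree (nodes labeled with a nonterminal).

[X [X [X [Y [Z ( [X [Y [Z a]]] )]]] - [Y [Z a]]] & [Y [Z a]]]

12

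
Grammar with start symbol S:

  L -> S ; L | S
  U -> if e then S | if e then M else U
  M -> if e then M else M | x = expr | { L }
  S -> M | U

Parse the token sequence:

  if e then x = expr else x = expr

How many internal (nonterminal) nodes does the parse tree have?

[S [M if e then [M x = expr] else [M x = expr]]]

4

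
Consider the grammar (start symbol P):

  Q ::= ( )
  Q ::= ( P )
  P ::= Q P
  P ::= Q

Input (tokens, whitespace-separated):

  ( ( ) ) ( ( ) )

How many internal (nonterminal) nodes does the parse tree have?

[P [Q ( [P [Q ( )]] )] [P [Q ( [P [Q ( )]] )]]]

8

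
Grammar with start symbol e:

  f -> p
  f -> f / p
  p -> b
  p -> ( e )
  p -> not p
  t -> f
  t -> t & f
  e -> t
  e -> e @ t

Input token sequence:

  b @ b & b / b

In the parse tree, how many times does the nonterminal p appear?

[e [e [t [f [p b]]]] @ [t [t [f [p b]]] & [f [f [p b]] / [p b]]]]

4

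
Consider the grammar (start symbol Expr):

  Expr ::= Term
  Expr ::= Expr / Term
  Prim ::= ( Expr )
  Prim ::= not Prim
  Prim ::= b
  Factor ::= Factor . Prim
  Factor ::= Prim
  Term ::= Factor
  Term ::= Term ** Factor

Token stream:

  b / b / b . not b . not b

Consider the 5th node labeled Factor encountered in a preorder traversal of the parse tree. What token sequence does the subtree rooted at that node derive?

[Expr [Expr [Expr [Term [Factor [Prim b]]]] / [Term [Factor [Prim b]]]] / [Term [Factor [Factor [Factor [Prim b]] . [Prim not [Prim b]]] . [Prim not [Prim b]]]]]

b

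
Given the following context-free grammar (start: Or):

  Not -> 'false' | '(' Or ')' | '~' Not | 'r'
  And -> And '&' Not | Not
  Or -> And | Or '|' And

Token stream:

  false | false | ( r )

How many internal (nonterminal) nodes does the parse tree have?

12

[Or [Or [Or [And [Not false]]] | [And [Not false]]] | [And [Not ( [Or [And [Not r]]] )]]]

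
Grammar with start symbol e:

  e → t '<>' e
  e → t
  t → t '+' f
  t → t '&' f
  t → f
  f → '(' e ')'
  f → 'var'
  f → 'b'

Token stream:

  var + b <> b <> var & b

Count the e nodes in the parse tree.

3

[e [t [t [f var]] + [f b]] <> [e [t [f b]] <> [e [t [t [f var]] & [f b]]]]]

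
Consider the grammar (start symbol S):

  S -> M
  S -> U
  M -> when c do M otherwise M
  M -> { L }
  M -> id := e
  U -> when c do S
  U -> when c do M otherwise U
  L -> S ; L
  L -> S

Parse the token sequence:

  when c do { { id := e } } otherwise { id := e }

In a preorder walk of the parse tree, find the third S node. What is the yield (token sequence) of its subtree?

[S [M when c do [M { [L [S [M { [L [S [M id := e]]] }]]] }] otherwise [M { [L [S [M id := e]]] }]]]

id := e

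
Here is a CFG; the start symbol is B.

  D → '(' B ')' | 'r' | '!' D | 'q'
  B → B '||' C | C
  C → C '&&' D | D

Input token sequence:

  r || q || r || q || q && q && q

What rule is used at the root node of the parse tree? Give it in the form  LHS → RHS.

[B [B [B [B [B [C [D r]]] || [C [D q]]] || [C [D r]]] || [C [D q]]] || [C [C [C [D q]] && [D q]] && [D q]]]

B → B '||' C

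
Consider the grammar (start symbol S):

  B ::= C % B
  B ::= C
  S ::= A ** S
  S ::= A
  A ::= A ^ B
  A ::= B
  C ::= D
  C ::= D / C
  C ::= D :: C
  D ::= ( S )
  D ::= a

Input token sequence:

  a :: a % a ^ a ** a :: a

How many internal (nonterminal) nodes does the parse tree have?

21

[S [A [A [B [C [D a] :: [C [D a]]] % [B [C [D a]]]]] ^ [B [C [D a]]]] ** [S [A [B [C [D a] :: [C [D a]]]]]]]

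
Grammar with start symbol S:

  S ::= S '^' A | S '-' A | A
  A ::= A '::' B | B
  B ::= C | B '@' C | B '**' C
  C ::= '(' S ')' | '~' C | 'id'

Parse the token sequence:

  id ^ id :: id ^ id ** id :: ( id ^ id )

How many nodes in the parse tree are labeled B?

[S [S [S [A [B [C id]]]] ^ [A [A [B [C id]]] :: [B [C id]]]] ^ [A [A [B [B [C id]] ** [C id]]] :: [B [C ( [S [S [A [B [C id]]]] ^ [A [B [C id]]]] )]]]]

8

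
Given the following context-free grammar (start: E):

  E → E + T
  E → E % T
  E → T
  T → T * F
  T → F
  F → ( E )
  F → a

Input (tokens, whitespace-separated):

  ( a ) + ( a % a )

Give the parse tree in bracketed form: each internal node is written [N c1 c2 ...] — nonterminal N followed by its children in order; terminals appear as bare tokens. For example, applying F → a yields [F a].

[E [E [T [F ( [E [T [F a]]] )]]] + [T [F ( [E [E [T [F a]]] % [T [F a]]] )]]]

E
E + T
T + T
F + T
( E ) + T
( T ) + T
( F ) + T
( a ) + T
( a ) + F
( a ) + ( E )
( a ) + ( E % T )
( a ) + ( T % T )
( a ) + ( F % T )
( a ) + ( a % T )
( a ) + ( a % F )
( a ) + ( a % a )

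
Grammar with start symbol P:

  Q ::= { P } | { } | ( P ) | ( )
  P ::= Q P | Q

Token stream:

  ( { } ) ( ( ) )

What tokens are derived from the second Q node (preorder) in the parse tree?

{ }

[P [Q ( [P [Q { }]] )] [P [Q ( [P [Q ( )]] )]]]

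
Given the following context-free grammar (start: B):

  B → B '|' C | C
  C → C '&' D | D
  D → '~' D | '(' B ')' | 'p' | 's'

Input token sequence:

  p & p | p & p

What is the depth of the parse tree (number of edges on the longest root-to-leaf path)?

5

[B [B [C [C [D p]] & [D p]]] | [C [C [D p]] & [D p]]]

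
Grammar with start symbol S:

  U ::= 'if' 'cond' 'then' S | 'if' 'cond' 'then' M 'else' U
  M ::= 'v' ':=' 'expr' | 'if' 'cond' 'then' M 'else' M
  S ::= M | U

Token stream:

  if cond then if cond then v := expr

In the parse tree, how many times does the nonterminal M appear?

1

[S [U if cond then [S [U if cond then [S [M v := expr]]]]]]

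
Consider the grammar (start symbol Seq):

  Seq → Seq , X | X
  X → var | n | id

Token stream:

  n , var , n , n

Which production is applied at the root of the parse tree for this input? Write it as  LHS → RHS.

Seq → Seq , X

[Seq [Seq [Seq [Seq [X n]] , [X var]] , [X n]] , [X n]]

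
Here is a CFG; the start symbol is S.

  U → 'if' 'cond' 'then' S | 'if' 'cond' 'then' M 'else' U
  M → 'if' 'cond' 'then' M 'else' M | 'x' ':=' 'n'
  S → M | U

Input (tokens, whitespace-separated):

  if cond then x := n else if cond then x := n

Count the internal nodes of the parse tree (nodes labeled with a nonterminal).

[S [U if cond then [M x := n] else [U if cond then [S [M x := n]]]]]

6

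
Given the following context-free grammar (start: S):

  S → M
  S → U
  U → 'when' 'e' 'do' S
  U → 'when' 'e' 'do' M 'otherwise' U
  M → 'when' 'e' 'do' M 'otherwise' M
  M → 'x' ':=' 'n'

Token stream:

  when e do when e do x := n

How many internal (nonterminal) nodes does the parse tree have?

[S [U when e do [S [U when e do [S [M x := n]]]]]]

6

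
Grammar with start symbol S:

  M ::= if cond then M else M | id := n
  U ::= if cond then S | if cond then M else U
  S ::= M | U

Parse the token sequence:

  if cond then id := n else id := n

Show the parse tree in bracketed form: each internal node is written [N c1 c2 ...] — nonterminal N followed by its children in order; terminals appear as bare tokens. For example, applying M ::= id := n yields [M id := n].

S
M
if cond then M else M
if cond then id := n else M
if cond then id := n else id := n

[S [M if cond then [M id := n] else [M id := n]]]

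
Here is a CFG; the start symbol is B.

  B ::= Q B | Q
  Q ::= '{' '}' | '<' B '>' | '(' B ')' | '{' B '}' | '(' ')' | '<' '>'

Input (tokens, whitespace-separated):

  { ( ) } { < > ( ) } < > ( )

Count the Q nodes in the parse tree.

[B [Q { [B [Q ( )]] }] [B [Q { [B [Q < >] [B [Q ( )]]] }] [B [Q < >] [B [Q ( )]]]]]

7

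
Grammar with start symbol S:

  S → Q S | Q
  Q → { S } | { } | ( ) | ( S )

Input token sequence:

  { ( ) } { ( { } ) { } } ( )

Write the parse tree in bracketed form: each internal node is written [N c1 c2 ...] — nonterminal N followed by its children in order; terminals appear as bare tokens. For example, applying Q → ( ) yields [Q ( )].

S
Q S
{ S } S
{ Q } S
{ ( ) } S
{ ( ) } Q S
{ ( ) } { S } S
{ ( ) } { Q S } S
{ ( ) } { ( S ) S } S
{ ( ) } { ( Q ) S } S
{ ( ) } { ( { } ) S } S
{ ( ) } { ( { } ) Q } S
{ ( ) } { ( { } ) { } } S
{ ( ) } { ( { } ) { } } Q
{ ( ) } { ( { } ) { } } ( )

[S [Q { [S [Q ( )]] }] [S [Q { [S [Q ( [S [Q { }]] )] [S [Q { }]]] }] [S [Q ( )]]]]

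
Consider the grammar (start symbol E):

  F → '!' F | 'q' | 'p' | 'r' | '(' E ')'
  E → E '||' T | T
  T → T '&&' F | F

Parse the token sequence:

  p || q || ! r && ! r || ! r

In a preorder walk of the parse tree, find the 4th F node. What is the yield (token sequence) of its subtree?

[E [E [E [E [T [F p]]] || [T [F q]]] || [T [T [F ! [F r]]] && [F ! [F r]]]] || [T [F ! [F r]]]]

r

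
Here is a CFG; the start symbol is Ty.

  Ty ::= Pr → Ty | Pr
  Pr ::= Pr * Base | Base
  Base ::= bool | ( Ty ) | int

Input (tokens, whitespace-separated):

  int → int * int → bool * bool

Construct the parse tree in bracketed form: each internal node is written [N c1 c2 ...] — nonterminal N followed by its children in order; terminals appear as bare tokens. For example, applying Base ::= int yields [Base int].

[Ty [Pr [Base int]] → [Ty [Pr [Pr [Base int]] * [Base int]] → [Ty [Pr [Pr [Base bool]] * [Base bool]]]]]

Ty
Pr → Ty
Base → Ty
int → Ty
int → Pr → Ty
int → Pr * Base → Ty
int → Base * Base → Ty
int → int * Base → Ty
int → int * int → Ty
int → int * int → Pr
int → int * int → Pr * Base
int → int * int → Base * Base
int → int * int → bool * Base
int → int * int → bool * bool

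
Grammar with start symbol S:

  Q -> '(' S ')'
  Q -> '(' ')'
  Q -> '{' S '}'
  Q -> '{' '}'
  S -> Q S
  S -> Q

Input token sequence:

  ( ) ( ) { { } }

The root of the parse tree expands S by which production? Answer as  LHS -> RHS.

S -> Q S

[S [Q ( )] [S [Q ( )] [S [Q { [S [Q { }]] }]]]]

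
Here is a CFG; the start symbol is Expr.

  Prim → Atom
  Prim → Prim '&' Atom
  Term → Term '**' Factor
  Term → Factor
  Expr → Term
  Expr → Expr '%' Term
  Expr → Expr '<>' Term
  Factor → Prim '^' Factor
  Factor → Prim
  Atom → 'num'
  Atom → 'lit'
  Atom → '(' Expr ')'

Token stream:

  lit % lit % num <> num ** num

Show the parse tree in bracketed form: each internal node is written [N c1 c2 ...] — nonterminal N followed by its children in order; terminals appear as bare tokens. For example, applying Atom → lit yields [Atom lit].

[Expr [Expr [Expr [Expr [Term [Factor [Prim [Atom lit]]]]] % [Term [Factor [Prim [Atom lit]]]]] % [Term [Factor [Prim [Atom num]]]]] <> [Term [Term [Factor [Prim [Atom num]]]] ** [Factor [Prim [Atom num]]]]]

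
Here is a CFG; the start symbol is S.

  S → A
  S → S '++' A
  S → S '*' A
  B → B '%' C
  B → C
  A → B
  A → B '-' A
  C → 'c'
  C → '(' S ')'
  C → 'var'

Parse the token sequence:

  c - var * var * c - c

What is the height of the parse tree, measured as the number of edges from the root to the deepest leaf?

[S [S [S [A [B [C c]] - [A [B [C var]]]]] * [A [B [C var]]]] * [A [B [C c]] - [A [B [C c]]]]]

7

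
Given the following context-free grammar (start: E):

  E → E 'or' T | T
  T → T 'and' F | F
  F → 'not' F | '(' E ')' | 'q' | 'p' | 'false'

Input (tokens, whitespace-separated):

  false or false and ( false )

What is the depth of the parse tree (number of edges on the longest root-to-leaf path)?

6

[E [E [T [F false]]] or [T [T [F false]] and [F ( [E [T [F false]]] )]]]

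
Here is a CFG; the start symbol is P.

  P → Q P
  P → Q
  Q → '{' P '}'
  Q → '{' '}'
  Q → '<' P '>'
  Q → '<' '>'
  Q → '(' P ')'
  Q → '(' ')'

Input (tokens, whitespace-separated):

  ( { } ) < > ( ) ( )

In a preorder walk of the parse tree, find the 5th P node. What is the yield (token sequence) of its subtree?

( )

[P [Q ( [P [Q { }]] )] [P [Q < >] [P [Q ( )] [P [Q ( )]]]]]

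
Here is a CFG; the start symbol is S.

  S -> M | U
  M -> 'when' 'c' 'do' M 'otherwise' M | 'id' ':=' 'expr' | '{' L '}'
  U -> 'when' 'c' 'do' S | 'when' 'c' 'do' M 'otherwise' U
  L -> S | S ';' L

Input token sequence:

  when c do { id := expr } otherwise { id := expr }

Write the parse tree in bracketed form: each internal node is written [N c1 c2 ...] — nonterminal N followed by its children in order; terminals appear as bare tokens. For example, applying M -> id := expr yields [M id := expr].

S
M
when c do M otherwise M
when c do { L } otherwise M
when c do { S } otherwise M
when c do { M } otherwise M
when c do { id := expr } otherwise M
when c do { id := expr } otherwise { L }
when c do { id := expr } otherwise { S }
when c do { id := expr } otherwise { M }
when c do { id := expr } otherwise { id := expr }

[S [M when c do [M { [L [S [M id := expr]]] }] otherwise [M { [L [S [M id := expr]]] }]]]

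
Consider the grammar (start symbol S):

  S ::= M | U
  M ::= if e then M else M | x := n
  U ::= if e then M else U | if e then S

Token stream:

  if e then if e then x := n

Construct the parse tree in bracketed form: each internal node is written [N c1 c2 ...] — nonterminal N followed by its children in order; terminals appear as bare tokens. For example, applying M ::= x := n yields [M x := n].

[S [U if e then [S [U if e then [S [M x := n]]]]]]

S
U
if e then S
if e then U
if e then if e then S
if e then if e then M
if e then if e then x := n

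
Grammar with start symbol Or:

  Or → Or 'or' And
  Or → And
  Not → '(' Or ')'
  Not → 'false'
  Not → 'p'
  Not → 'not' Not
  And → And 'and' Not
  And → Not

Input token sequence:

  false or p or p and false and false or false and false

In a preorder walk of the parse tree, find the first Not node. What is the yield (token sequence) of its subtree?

[Or [Or [Or [Or [And [Not false]]] or [And [Not p]]] or [And [And [And [Not p]] and [Not false]] and [Not false]]] or [And [And [Not false]] and [Not false]]]

false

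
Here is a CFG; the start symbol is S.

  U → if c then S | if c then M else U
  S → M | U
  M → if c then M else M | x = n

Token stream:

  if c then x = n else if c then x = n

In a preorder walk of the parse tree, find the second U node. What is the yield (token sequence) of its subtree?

if c then x = n

[S [U if c then [M x = n] else [U if c then [S [M x = n]]]]]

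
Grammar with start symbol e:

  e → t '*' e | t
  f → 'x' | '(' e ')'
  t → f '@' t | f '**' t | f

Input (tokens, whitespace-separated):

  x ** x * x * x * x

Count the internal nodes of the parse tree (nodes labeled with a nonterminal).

14

[e [t [f x] ** [t [f x]]] * [e [t [f x]] * [e [t [f x]] * [e [t [f x]]]]]]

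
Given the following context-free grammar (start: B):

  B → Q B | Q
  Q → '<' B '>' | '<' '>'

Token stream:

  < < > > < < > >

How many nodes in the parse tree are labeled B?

[B [Q < [B [Q < >]] >] [B [Q < [B [Q < >]] >]]]

4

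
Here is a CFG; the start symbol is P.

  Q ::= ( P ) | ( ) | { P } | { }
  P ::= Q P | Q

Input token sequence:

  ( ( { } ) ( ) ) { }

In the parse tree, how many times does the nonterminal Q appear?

5

[P [Q ( [P [Q ( [P [Q { }]] )] [P [Q ( )]]] )] [P [Q { }]]]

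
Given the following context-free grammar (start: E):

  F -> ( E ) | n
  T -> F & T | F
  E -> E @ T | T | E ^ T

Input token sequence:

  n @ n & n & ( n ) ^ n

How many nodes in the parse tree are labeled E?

4

[E [E [E [T [F n]]] @ [T [F n] & [T [F n] & [T [F ( [E [T [F n]]] )]]]]] ^ [T [F n]]]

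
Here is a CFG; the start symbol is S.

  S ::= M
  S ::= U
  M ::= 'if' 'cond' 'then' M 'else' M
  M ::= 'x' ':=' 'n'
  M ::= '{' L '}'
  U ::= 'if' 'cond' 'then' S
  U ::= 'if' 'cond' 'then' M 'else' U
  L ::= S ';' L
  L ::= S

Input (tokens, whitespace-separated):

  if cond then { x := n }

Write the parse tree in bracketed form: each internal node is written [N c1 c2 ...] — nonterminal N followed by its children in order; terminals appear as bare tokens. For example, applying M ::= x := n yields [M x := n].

[S [U if cond then [S [M { [L [S [M x := n]]] }]]]]

S
U
if cond then S
if cond then M
if cond then { L }
if cond then { S }
if cond then { M }
if cond then { x := n }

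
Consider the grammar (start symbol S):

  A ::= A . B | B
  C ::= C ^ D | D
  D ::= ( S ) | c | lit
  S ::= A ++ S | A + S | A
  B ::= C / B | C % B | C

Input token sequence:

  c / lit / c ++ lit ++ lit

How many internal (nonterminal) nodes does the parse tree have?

21

[S [A [B [C [D c]] / [B [C [D lit]] / [B [C [D c]]]]]] ++ [S [A [B [C [D lit]]]] ++ [S [A [B [C [D lit]]]]]]]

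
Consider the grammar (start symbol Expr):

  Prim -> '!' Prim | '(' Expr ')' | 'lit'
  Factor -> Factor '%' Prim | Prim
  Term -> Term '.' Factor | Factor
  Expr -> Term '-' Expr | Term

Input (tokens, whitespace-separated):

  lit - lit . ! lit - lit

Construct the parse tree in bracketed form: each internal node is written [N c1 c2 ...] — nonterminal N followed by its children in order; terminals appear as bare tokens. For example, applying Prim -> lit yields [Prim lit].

[Expr [Term [Factor [Prim lit]]] - [Expr [Term [Term [Factor [Prim lit]]] . [Factor [Prim ! [Prim lit]]]] - [Expr [Term [Factor [Prim lit]]]]]]

Expr
Term - Expr
Factor - Expr
Prim - Expr
lit - Expr
lit - Term - Expr
lit - Term . Factor - Expr
lit - Factor . Factor - Expr
lit - Prim . Factor - Expr
lit - lit . Factor - Expr
lit - lit . Prim - Expr
lit - lit . ! Prim - Expr
lit - lit . ! lit - Expr
lit - lit . ! lit - Term
lit - lit . ! lit - Factor
lit - lit . ! lit - Prim
lit - lit . ! lit - lit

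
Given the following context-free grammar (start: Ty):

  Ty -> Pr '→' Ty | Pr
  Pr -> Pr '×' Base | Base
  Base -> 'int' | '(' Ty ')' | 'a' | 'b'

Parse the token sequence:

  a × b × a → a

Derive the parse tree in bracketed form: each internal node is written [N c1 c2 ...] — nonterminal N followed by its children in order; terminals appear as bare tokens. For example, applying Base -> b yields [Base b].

Ty
Pr → Ty
Pr × Base → Ty
Pr × Base × Base → Ty
Base × Base × Base → Ty
a × Base × Base → Ty
a × b × Base → Ty
a × b × a → Ty
a × b × a → Pr
a × b × a → Base
a × b × a → a

[Ty [Pr [Pr [Pr [Base a]] × [Base b]] × [Base a]] → [Ty [Pr [Base a]]]]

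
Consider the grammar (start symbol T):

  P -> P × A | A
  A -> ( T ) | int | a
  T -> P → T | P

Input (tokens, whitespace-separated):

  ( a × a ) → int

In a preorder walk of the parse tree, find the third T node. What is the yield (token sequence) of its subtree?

[T [P [A ( [T [P [P [A a]] × [A a]]] )]] → [T [P [A int]]]]

int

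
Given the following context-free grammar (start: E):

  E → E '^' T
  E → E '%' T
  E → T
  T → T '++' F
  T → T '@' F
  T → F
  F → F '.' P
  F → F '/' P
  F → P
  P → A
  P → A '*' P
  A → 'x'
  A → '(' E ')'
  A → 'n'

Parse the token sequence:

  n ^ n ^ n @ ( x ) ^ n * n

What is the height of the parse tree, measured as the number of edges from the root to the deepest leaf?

11

[E [E [E [E [T [F [P [A n]]]]] ^ [T [F [P [A n]]]]] ^ [T [T [F [P [A n]]]] @ [F [P [A ( [E [T [F [P [A x]]]]] )]]]]] ^ [T [F [P [A n] * [P [A n]]]]]]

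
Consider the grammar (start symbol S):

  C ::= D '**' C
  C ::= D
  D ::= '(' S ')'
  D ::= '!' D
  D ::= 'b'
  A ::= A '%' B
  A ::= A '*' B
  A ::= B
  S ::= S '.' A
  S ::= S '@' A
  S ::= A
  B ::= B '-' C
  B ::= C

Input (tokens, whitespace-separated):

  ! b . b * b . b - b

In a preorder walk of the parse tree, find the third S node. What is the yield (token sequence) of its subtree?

! b

[S [S [S [A [B [C [D ! [D b]]]]]] . [A [A [B [C [D b]]]] * [B [C [D b]]]]] . [A [B [B [C [D b]]] - [C [D b]]]]]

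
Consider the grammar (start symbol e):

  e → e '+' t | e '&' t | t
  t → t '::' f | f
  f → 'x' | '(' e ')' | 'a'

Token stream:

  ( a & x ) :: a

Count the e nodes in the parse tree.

[e [t [t [f ( [e [e [t [f a]]] & [t [f x]]] )]] :: [f a]]]

3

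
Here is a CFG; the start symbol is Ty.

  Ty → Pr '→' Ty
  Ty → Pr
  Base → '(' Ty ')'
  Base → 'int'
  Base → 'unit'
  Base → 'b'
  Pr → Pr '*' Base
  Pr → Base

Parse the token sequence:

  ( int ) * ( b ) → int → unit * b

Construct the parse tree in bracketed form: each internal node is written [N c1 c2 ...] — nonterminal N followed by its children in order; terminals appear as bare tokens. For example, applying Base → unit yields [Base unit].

[Ty [Pr [Pr [Base ( [Ty [Pr [Base int]]] )]] * [Base ( [Ty [Pr [Base b]]] )]] → [Ty [Pr [Base int]] → [Ty [Pr [Pr [Base unit]] * [Base b]]]]]

Ty
Pr → Ty
Pr * Base → Ty
Base * Base → Ty
( Ty ) * Base → Ty
( Pr ) * Base → Ty
( Base ) * Base → Ty
( int ) * Base → Ty
( int ) * ( Ty ) → Ty
( int ) * ( Pr ) → Ty
( int ) * ( Base ) → Ty
( int ) * ( b ) → Ty
( int ) * ( b ) → Pr → Ty
( int ) * ( b ) → Base → Ty
( int ) * ( b ) → int → Ty
( int ) * ( b ) → int → Pr
( int ) * ( b ) → int → Pr * Base
( int ) * ( b ) → int → Base * Base
( int ) * ( b ) → int → unit * Base
( int ) * ( b ) → int → unit * b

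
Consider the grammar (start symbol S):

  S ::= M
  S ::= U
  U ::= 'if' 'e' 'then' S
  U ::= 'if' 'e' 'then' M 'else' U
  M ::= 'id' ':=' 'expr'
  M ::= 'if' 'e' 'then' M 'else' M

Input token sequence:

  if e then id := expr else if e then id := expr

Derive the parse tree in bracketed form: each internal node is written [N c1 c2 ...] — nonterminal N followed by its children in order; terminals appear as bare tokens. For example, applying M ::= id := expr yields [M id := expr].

S
U
if e then M else U
if e then id := expr else U
if e then id := expr else if e then S
if e then id := expr else if e then M
if e then id := expr else if e then id := expr

[S [U if e then [M id := expr] else [U if e then [S [M id := expr]]]]]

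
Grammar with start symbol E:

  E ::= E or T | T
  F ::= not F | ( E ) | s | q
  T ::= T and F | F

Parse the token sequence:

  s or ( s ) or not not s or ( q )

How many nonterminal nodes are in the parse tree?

[E [E [E [E [T [F s]]] or [T [F ( [E [T [F s]]] )]]] or [T [F not [F not [F s]]]]] or [T [F ( [E [T [F q]]] )]]]

20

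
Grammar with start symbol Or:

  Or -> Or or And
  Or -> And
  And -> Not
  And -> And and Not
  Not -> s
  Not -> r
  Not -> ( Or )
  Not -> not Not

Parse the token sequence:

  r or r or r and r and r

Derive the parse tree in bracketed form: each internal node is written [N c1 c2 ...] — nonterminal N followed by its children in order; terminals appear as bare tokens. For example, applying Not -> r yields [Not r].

[Or [Or [Or [And [Not r]]] or [And [Not r]]] or [And [And [And [Not r]] and [Not r]] and [Not r]]]

Or
Or or And
Or or And or And
And or And or And
Not or And or And
r or And or And
r or Not or And
r or r or And
r or r or And and Not
r or r or And and Not and Not
r or r or Not and Not and Not
r or r or r and Not and Not
r or r or r and r and Not
r or r or r and r and r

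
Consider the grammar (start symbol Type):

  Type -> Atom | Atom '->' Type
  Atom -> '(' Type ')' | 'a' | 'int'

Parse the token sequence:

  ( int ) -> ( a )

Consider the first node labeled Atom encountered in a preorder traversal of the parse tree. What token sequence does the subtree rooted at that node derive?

[Type [Atom ( [Type [Atom int]] )] -> [Type [Atom ( [Type [Atom a]] )]]]

( int )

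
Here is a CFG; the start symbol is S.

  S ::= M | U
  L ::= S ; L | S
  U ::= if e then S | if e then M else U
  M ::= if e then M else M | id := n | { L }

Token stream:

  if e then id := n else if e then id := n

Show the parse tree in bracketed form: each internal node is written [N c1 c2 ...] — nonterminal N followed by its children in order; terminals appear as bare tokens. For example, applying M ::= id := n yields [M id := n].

S
U
if e then M else U
if e then id := n else U
if e then id := n else if e then S
if e then id := n else if e then M
if e then id := n else if e then id := n

[S [U if e then [M id := n] else [U if e then [S [M id := n]]]]]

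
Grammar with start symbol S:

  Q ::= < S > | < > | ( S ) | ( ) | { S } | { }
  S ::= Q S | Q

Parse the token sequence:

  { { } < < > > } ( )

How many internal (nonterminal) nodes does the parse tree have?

10

[S [Q { [S [Q { }] [S [Q < [S [Q < >]] >]]] }] [S [Q ( )]]]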